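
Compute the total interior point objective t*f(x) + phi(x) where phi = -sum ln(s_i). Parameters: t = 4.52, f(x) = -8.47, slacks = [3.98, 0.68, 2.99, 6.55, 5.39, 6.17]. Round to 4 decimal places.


Step 1: Compute log-barrier.
ln values: [1.3813, -0.3857, 1.0953, 1.8795, 1.6845, 1.8197]
phi = -(1.3813 - 0.3857 + 1.0953 + 1.8795 + 1.6845 + 1.8197) = -7.4746
Step 2: Compute augmented objective.
t*f(x) = 4.52*-8.47 = -38.2844
Total = -38.2844 - 7.4746 = -45.759


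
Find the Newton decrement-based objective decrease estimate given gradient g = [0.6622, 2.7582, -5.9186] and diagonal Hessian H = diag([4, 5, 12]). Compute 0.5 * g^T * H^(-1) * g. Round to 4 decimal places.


Step 1: H is diagonal, so H^(-1) * g = [0.1656, 0.5516, -0.4932].
Step 2: g^T H^(-1) g = sum_i g_i^2 / H_ii
  = (0.6622)^2/4 + (2.7582)^2/5 + (-5.9186)^2/12
  = 0.1096 + 1.5215 + 2.9192 = 4.5503
Step 3: Objective decrease = 0.5 * g^T H^(-1) g = 2.2752


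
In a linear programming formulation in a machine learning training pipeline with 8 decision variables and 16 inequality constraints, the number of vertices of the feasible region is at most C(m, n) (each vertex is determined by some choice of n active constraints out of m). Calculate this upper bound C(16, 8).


Each vertex corresponds to some choice of n active constraints out of m, so the number of vertices is at most C(m, n) = m! / (n!(m-n)!).
m = 16, n = 8
Numerator: 16 * 15 * 14 * 13 * 12 * 11 * 10 * 9
Denominator: 8! = 40320
C(16, 8) = 12870


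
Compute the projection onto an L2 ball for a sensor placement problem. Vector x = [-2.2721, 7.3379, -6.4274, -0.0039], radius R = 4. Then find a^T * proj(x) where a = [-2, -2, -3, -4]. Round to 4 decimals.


Step 1: Compute ||x|| (intermediates to 6 decimals).
||x|| = sqrt((-2.2721)^2 + 7.3379^2 + (-6.4274)^2 + (-0.0039)^2) = 10.015922
Step 2: Project.
Since ||x|| > R, scale = R/||x|| = 4/10.015922 = 0.399364, proj(x) = scale * x
proj(x) = [-0.907395, 2.930493, -2.566872, -0.001558]
Step 3: Dot product.
a^T * proj(x) = -2*(-0.907395) - 2*2.930493 - 3*(-2.566872) - 4*(-0.001558) = 3.6607


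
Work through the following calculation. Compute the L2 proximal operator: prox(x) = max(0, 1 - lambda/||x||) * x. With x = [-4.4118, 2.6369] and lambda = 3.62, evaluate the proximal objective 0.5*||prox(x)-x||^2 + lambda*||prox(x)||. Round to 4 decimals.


Step 1: Compute ||x||.
||x|| = 5.1398
Step 2: Compute scaling factor.
scale = max(0, 1 - 3.62/5.1398) = 0.2957
Step 3: prox(x) = [-1.3045, 0.7797]
||prox(x)|| = 1.5198
Step 4: Proximal objective.
0.5*||prox-x||^2 = 6.5522
lambda*||prox|| = 5.5017
Total = 12.0538


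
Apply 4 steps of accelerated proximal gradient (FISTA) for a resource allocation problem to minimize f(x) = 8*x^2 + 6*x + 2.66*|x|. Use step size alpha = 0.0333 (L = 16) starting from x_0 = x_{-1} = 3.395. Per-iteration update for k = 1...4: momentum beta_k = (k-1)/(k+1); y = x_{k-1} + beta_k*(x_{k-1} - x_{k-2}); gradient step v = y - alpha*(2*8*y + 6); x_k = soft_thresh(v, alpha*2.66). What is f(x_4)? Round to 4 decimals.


FISTA on f(x) = 8*x^2 + 6*x + 2.66*|x|
L = 16, alpha = 0.0333
Iteration 1: beta = 0.0, y = 3.395 + 0.0*(3.395 - 3.395) = 3.395
  grad(y) = 60.32, v = y - alpha*grad = 1.3863
  prox(v) = soft_thresh(1.3863, 0.0886) = 1.2978
Iteration 2: beta = 0.3333, y = 1.2978 + 0.3333*(1.2978 - 3.395) = 0.5987
  grad(y) = 15.579, v = y - alpha*grad = 0.0799
  prox(v) = soft_thresh(0.0799, 0.0886) = 0.0
Iteration 3: beta = 0.5, y = 0.0 + 0.5*(0.0 - 1.2978) = -0.6489
  grad(y) = -4.3821, v = y - alpha*grad = -0.503
  prox(v) = soft_thresh(-0.503, 0.0886) = -0.4144
Iteration 4: beta = 0.6, y = -0.4144 + 0.6*(-0.4144 - 0.0) = -0.663
  grad(y) = -4.6081, v = y - alpha*grad = -0.5096
  prox(v) = soft_thresh(-0.5096, 0.0886) = -0.421
f(x_4) = 8*(-0.421)^2 + 6*(-0.421) + 2.66*|-0.421| = 0.0117


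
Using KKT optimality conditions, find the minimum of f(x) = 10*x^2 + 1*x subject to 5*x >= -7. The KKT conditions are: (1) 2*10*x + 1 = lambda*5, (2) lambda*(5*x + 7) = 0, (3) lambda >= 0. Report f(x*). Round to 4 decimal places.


Step 1: Try lambda = 0 (constraint inactive).
Stationarity: 2*10*x + 1 = 0
x* = -1/(2*10) = -0.05
Check constraint: 5*-0.05 = -0.25 >= -7 -- satisfied.
Step 2: Compute optimal value.
f(x*) = 10*(-0.05)^2 + 1*(-0.05) = -0.025


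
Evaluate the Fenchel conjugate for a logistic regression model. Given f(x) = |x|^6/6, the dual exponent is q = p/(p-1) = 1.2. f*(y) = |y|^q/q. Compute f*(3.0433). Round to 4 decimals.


The conjugate exponent q satisfies 1/p + 1/q = 1.
p = 6, so q = 6/(6 - 1) = 1.2
|y|^q = 3.0433^1.2 = 3.802
f*(3.0433) = 3.802 / 1.2 = 3.1683


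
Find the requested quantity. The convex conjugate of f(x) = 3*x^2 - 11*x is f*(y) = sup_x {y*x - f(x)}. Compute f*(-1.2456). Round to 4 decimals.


f*(y) = sup_x {y*x - a*x^2 - b*x} = sup_x {(y-b)*x - a*x^2}
FOC: (y - b) - 2a*x = 0 => x* = (y - b)/(2a)
x* = (-1.2456 + 11)/(2*3) = 1.6257
f*(-1.2456) = (y-b)^2/(4a) = (-1.2456 + 11)^2/(4*3)
= 95.1483/12 = 7.929


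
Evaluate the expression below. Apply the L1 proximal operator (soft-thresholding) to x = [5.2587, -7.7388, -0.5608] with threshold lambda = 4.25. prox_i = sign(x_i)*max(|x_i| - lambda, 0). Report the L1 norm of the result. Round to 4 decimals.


Soft-thresholding with lambda = 4.25:
prox(5.2587) = sign(5.2587)*max(|5.2587| - 4.25, 0) = 1.0087
prox(-7.7388) = sign(-7.7388)*max(|-7.7388| - 4.25, 0) = -3.4888
prox(-0.5608) = sign(-0.5608)*max(|-0.5608| - 4.25, 0) = 0.0
prox(x) = [1.0087, -3.4888, 0.0]
||prox(x)||_1 = 1.0087 + 3.4888 + 0.0 = 4.4975


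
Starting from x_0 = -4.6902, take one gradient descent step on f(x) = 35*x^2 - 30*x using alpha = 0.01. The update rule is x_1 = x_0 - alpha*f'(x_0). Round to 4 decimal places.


We compute the gradient at x_0 and apply the update.
f'(x) = 70*x - 30
f'(-4.6902) = 70*-4.6902 - 30 = -358.314
x_1 = -4.6902 - 0.01*-358.314 = -1.1071


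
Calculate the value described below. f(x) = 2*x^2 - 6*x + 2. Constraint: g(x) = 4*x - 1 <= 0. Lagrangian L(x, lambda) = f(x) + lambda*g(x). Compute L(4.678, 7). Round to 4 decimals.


Step 1: Evaluate f(x).
f(4.678) = 2*4.678^2 - 6*4.678 + 2 = 17.6994
Step 2: Evaluate g(x).
g(4.678) = 4*4.678 - 1 = 17.712
Step 3: Compute Lagrangian.
L = 17.6994 + 7*17.712 = 141.6834


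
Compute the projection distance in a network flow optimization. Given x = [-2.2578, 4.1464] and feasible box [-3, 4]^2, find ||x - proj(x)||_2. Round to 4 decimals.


Project each component onto [-3, 4].
clip(-2.2578) = -2.2578, clip(4.1464) = 4.0
Projection = [-2.2578, 4.0]
Squared diffs: [0.0, 0.0214]
Distance = sqrt(0.0214) = 0.1464


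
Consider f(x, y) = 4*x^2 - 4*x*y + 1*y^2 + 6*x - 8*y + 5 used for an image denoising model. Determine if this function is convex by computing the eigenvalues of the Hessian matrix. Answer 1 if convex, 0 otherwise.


The Hessian of f(x,y) = 4*x^2 - 4*x*y + 1*y^2 + 6*x - 8*y + 5 is:
H = [[8, -4], [-4, 2]]
Trace = 8 + 2 = 10
Determinant = 8*2 - (-4)^2 = 0
Discriminant = (10)^2 - 4*0 = 100.0
Eigenvalues: lambda_1 = 0.0, lambda_2 = 10.0
The function is convex.

1


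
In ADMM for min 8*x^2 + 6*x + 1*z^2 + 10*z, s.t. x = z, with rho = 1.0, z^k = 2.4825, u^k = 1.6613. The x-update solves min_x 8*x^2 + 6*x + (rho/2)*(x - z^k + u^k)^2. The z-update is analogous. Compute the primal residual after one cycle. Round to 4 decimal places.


ADMM iteration with rho = 1.0, z^k = 2.4825, u^k = 1.6613
Step 1: x-update.
Minimize 8*x^2 + 6*x + (1.0/2)*(x - 2.4825 + 1.6613)^2
FOC: (2*8 + 1.0)*x = -6 + 1.0*(2.4825 - 1.6613)
x^{k+1} = -0.3046
Step 2: z-update.
Minimize 1*z^2 + 10*z + (1.0/2)*(-0.3046 - z + 1.6613)^2
FOC: (2*1 + 1.0)*z = -10 + 1.0*(-0.3046 + 1.6613)
z^{k+1} = -2.8811
Step 3: u-update.
u^{k+1} = 1.6613 - 0.3046 + 2.8811 = 4.2378
Step 4: Primal residual = |-0.3046 + 2.8811| = 2.5765


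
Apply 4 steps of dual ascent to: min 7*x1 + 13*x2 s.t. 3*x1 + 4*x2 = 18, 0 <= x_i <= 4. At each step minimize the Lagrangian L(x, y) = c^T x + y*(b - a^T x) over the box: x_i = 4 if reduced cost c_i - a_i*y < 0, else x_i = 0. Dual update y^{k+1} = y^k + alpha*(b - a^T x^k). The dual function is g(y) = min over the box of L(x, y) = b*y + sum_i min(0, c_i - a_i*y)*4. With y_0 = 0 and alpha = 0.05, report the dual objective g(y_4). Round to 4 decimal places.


Dual ascent for LP: min 7*x1 + 13*x2, 3*x1 + 4*x2 = 18, 0 <= x_i <= 4
Step 1: y^k = 0.0, reduced costs: (7.0, 13.0)
  x^k = (0.0, 0.0), subgradient = b - a^T x = 18.0
  y^{k+1} = 0.0 + 0.05*18.0 = 0.9
Step 2: y^k = 0.9, reduced costs: (4.3, 9.4)
  x^k = (0.0, 0.0), subgradient = b - a^T x = 18.0
  y^{k+1} = 0.9 + 0.05*18.0 = 1.8
Step 3: y^k = 1.8, reduced costs: (1.6, 5.8)
  x^k = (0.0, 0.0), subgradient = b - a^T x = 18.0
  y^{k+1} = 1.8 + 0.05*18.0 = 2.7
Step 4: y^k = 2.7, reduced costs: (-1.1, 2.2)
  x^k = (4.0, 0.0), subgradient = b - a^T x = 6.0
  y^{k+1} = 2.7 + 0.05*6.0 = 3.0
Dual objective at y_4 = 3.0: reduced costs (-2.0, 1.0), box minimizer x = (4.0, 0.0)
g(y_4) = b*y + (c1 - a1*y)*x1 + (c2 - a2*y)*x2 = 18*3.0 + (-2.0)*4.0 + 1.0*0.0 = 54.0 - 8.0 + 0.0 = 46.0


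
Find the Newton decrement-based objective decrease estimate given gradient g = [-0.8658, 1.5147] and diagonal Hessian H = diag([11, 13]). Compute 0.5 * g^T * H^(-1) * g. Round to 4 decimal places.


Step 1: H is diagonal, so H^(-1) * g = [-0.0787, 0.1165].
Step 2: g^T H^(-1) g = sum_i g_i^2 / H_ii
  = (-0.8658)^2/11 + (1.5147)^2/13
  = 0.0681 + 0.1765 = 0.2446
Step 3: Objective decrease = 0.5 * g^T H^(-1) g = 0.1223


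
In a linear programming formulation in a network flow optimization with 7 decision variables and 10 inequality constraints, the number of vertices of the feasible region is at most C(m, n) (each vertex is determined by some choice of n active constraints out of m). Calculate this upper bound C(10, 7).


Each vertex corresponds to some choice of n active constraints out of m, so the number of vertices is at most C(m, n) = m! / (n!(m-n)!).
m = 10, n = 7
Numerator: 10 * 9 * 8 * 7 * 6 * 5 * 4
Denominator: 7! = 5040
C(10, 7) = 120


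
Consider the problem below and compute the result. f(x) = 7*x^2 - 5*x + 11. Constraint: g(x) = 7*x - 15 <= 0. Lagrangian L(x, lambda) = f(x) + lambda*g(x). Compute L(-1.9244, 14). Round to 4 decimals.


Step 1: Evaluate f(x).
f(-1.9244) = 7*(-1.9244)^2 - 5*(-1.9244) + 11 = 46.5452
Step 2: Evaluate g(x).
g(-1.9244) = 7*-1.9244 - 15 = -28.4708
Step 3: Compute Lagrangian.
L = 46.5452 + 14*-28.4708 = -352.046


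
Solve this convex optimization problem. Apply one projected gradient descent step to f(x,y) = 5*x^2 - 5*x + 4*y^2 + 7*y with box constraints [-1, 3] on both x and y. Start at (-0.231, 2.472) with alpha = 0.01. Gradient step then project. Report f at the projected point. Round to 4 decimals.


Step 1: Compute gradient at (-0.231, 2.472).
grad_x = 2*5*-0.231 - 5 = -7.31
grad_y = 2*4*2.472 + 7 = 26.776
Step 2: Gradient step.
x_raw = -0.231 - 0.01*-7.31 = -0.1579
y_raw = 2.472 - 0.01*26.776 = 2.2042
Step 3: Project onto [-1, 3].
x_proj = clip(-0.1579) = -0.1579
y_proj = clip(2.2042) = 2.2042
Step 4: Evaluate f.
f(-0.1579, 2.2042) = 35.7785


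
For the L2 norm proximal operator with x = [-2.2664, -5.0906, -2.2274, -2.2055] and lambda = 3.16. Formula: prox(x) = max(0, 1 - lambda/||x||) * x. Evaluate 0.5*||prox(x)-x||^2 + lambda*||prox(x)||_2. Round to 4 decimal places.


Step 1: Compute ||x||.
||x|| = 6.3935
Step 2: Compute scaling factor.
scale = max(0, 1 - 3.16/6.3935) = 0.5057
Step 3: prox(x) = [-1.1462, -2.5745, -1.1265, -1.1154]
||prox(x)|| = 3.2335
Step 4: Proximal objective.
0.5*||prox-x||^2 = 4.9928
lambda*||prox|| = 10.2179
Total = 15.2105


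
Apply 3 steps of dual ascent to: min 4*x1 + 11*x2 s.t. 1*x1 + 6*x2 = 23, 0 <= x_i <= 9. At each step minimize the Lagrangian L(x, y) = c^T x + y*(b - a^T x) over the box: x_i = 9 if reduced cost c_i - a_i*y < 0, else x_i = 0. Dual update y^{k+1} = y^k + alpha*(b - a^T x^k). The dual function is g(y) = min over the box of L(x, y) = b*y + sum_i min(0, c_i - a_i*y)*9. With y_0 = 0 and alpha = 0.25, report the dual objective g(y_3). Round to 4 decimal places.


Dual ascent for LP: min 4*x1 + 11*x2, 1*x1 + 6*x2 = 23, 0 <= x_i <= 9
Step 1: y^k = 0.0, reduced costs: (4.0, 11.0)
  x^k = (0.0, 0.0), subgradient = b - a^T x = 23.0
  y^{k+1} = 0.0 + 0.25*23.0 = 5.75
Step 2: y^k = 5.75, reduced costs: (-1.75, -23.5)
  x^k = (9.0, 9.0), subgradient = b - a^T x = -40.0
  y^{k+1} = 5.75 + 0.25*-40.0 = -4.25
Step 3: y^k = -4.25, reduced costs: (8.25, 36.5)
  x^k = (0.0, 0.0), subgradient = b - a^T x = 23.0
  y^{k+1} = -4.25 + 0.25*23.0 = 1.5
Dual objective at y_3 = 1.5: reduced costs (2.5, 2.0), box minimizer x = (0.0, 0.0)
g(y_3) = b*y + (c1 - a1*y)*x1 + (c2 - a2*y)*x2 = 23*1.5 + 2.5*0.0 + 2.0*0.0 = 34.5 + 0.0 + 0.0 = 34.5


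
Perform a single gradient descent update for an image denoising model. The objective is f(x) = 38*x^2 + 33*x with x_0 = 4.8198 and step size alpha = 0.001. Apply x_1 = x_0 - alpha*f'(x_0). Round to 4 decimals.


We compute the gradient at x_0 and apply the update.
f'(x) = 76*x + 33
f'(4.8198) = 76*4.8198 + 33 = 399.3048
x_1 = 4.8198 - 0.001*399.3048 = 4.4205


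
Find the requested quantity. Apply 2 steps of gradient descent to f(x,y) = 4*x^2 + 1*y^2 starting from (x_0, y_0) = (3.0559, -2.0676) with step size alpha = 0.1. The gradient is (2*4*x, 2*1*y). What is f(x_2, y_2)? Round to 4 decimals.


Gradient descent on f(x,y) = 4*x^2 + 1*y^2.
Starting point: (3.0559, -2.0676), alpha = 0.1
Step 1: grad_x = 2*4*3.0559 = 24.4472, grad_y = 2*1*-2.0676 = -4.1352
  x_1 = 3.0559 - 0.1*24.4472 = 0.6112
  y_1 = -2.0676 - 0.1*-4.1352 = -1.6541
Step 2: grad_x = 2*4*0.6112 = 4.8894, grad_y = 2*1*-1.6541 = -3.3082
  x_2 = 0.6112 - 0.1*4.8894 = 0.1222
  y_2 = -1.6541 - 0.1*-3.3082 = -1.3233
f(0.1222, -1.3233) = 4*0.1222^2 + 1*(-1.3233)^2 = 1.8108


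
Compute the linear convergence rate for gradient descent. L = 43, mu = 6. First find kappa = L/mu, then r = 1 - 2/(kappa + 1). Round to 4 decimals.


Step 1: Compute the condition number.
kappa = L/mu = 43/6 = 7.1667
Step 2: Compute the convergence rate.
r = 1 - 2/(kappa + 1) = 1 - 2*mu/(L + mu) = (L - mu)/(L + mu) = 37/49 = 0.7551


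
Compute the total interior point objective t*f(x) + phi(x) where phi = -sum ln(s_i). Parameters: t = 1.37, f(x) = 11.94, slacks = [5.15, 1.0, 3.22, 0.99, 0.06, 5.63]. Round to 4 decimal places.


Step 1: Compute log-barrier.
ln values: [1.639, 0.0, 1.1694, -0.0101, -2.8134, 1.7281]
phi = -(1.639 + 0.0 + 1.1694 - 0.0101 - 2.8134 + 1.7281) = -1.713
Step 2: Compute augmented objective.
t*f(x) = 1.37*11.94 = 16.3578
Total = 16.3578 - 1.713 = 14.6448


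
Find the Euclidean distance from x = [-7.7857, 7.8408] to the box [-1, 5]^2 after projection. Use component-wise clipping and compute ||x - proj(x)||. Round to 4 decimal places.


Project each component onto [-1, 5].
clip(-7.7857) = -1.0, clip(7.8408) = 5.0
Projection = [-1.0, 5.0]
Squared diffs: [46.0457, 8.0701]
Distance = sqrt(54.1158) = 7.3563


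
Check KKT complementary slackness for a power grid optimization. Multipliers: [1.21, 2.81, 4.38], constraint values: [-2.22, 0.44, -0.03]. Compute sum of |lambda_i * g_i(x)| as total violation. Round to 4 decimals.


KKT complementary slackness check:
lambda_1 * g_1 = 1.21 * -2.22 = -2.6862
lambda_2 * g_2 = 2.81 * 0.44 = 1.2364
lambda_3 * g_3 = 4.38 * -0.03 = -0.1314
Total violation = 2.6862 + 1.2364 + 0.1314 = 4.054


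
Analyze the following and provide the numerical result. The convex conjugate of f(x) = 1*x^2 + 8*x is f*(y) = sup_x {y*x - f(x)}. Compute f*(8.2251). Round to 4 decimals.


f*(y) = sup_x {y*x - a*x^2 - b*x} = sup_x {(y-b)*x - a*x^2}
FOC: (y - b) - 2a*x = 0 => x* = (y - b)/(2a)
x* = (8.2251 - 8)/(2*1) = 0.1126
f*(8.2251) = (y-b)^2/(4a) = (8.2251 - 8)^2/(4*1)
= 0.0507/4 = 0.0127


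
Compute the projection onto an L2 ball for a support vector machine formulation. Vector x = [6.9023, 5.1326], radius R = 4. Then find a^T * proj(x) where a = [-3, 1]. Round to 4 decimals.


Step 1: Compute ||x|| (intermediates to 6 decimals).
||x|| = sqrt(6.9023^2 + 5.1326^2) = 8.601472
Step 2: Project.
Since ||x|| > R, scale = R/||x|| = 4/8.601472 = 0.465037, proj(x) = scale * x
proj(x) = [3.209825, 2.386849]
Step 3: Dot product.
a^T * proj(x) = -3*3.209825 + 1*2.386849 = -7.2426


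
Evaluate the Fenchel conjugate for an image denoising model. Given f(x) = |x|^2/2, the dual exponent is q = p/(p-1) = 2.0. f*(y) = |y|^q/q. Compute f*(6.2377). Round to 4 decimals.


The conjugate exponent q satisfies 1/p + 1/q = 1.
p = 2, so q = 2/(2 - 1) = 2.0
|y|^q = 6.2377^2.0 = 38.9089
f*(6.2377) = 38.9089 / 2.0 = 19.4545


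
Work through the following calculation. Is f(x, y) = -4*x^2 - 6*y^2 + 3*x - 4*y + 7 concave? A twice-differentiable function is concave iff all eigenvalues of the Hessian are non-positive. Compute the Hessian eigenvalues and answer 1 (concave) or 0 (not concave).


The Hessian of f(x,y) = -4*x^2 - 6*y^2 + 3*x - 4*y + 7 is:
H = [[-8, 0], [0, -12]]
Trace = -8 - 12 = -20
Determinant = -8*-12 - (0)^2 = 96
Discriminant = (-20)^2 - 4*96 = 16.0
Eigenvalues: lambda_1 = -12.0, lambda_2 = -8.0
The function is concave.

1


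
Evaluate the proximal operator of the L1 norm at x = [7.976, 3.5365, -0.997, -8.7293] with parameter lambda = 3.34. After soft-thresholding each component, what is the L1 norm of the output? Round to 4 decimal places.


Soft-thresholding with lambda = 3.34:
prox(7.976) = sign(7.976)*max(|7.976| - 3.34, 0) = 4.636
prox(3.5365) = sign(3.5365)*max(|3.5365| - 3.34, 0) = 0.1965
prox(-0.997) = sign(-0.997)*max(|-0.997| - 3.34, 0) = 0.0
prox(-8.7293) = sign(-8.7293)*max(|-8.7293| - 3.34, 0) = -5.3893
prox(x) = [4.636, 0.1965, 0.0, -5.3893]
||prox(x)||_1 = 4.636 + 0.1965 + 0.0 + 5.3893 = 10.2218


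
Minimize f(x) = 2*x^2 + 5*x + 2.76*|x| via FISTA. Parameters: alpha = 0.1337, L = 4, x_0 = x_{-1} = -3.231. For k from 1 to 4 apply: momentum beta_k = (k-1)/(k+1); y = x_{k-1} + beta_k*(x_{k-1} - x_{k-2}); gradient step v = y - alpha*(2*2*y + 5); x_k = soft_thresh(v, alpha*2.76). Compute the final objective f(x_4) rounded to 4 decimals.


FISTA on f(x) = 2*x^2 + 5*x + 2.76*|x|
L = 4, alpha = 0.1337
Iteration 1: beta = 0.0, y = -3.231 + 0.0*(-3.231 + 3.231) = -3.231
  grad(y) = -7.924, v = y - alpha*grad = -2.1716
  prox(v) = soft_thresh(-2.1716, 0.369) = -1.8025
Iteration 2: beta = 0.3333, y = -1.8025 + 0.3333*(-1.8025 + 3.231) = -1.3264
  grad(y) = -0.3056, v = y - alpha*grad = -1.2855
  prox(v) = soft_thresh(-1.2855, 0.369) = -0.9165
Iteration 3: beta = 0.5, y = -0.9165 + 0.5*(-0.9165 + 1.8025) = -0.4735
  grad(y) = 3.1059, v = y - alpha*grad = -0.8888
  prox(v) = soft_thresh(-0.8888, 0.369) = -0.5198
Iteration 4: beta = 0.6, y = -0.5198 + 0.6*(-0.5198 + 0.9165) = -0.2817
  grad(y) = 3.8731, v = y - alpha*grad = -0.7996
  prox(v) = soft_thresh(-0.7996, 0.369) = -0.4305
f(x_4) = 2*(-0.4305)^2 + 5*(-0.4305) + 2.76*|-0.4305| = -0.5937


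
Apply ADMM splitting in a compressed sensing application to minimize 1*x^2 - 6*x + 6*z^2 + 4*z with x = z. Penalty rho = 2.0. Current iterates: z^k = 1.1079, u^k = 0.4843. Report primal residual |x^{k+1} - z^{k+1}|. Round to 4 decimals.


ADMM iteration with rho = 2.0, z^k = 1.1079, u^k = 0.4843
Step 1: x-update.
Minimize 1*x^2 - 6*x + (2.0/2)*(x - 1.1079 + 0.4843)^2
FOC: (2*1 + 2.0)*x = 6 + 2.0*(1.1079 - 0.4843)
x^{k+1} = 1.8118
Step 2: z-update.
Minimize 6*z^2 + 4*z + (2.0/2)*(1.8118 - z + 0.4843)^2
FOC: (2*6 + 2.0)*z = -4 + 2.0*(1.8118 + 0.4843)
z^{k+1} = 0.0423
Step 3: u-update.
u^{k+1} = 0.4843 + 1.8118 - 0.0423 = 2.2538
Step 4: Primal residual = |1.8118 - 0.0423| = 1.7695


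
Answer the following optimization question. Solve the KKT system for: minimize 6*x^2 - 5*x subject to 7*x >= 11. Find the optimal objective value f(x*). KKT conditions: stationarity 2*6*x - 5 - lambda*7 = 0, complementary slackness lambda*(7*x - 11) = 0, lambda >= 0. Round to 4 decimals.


Step 1: Try lambda = 0 (constraint inactive).
x_unc = 5/(2*6) = 0.4167
Check: 7*0.4167 = 2.9169 < 11 -- violated!
Step 2: Constraint must be active: 7*x = 11
x* = 11/7 = 1.5714 (rounded; the exact value 11/7 is used below)
lambda = (2*6*(11/7) - 5)/7 = 1.9796
Step 3: Compute optimal value.
f(x*) = 6*(11/7)^2 - 5*(11/7) = 6.9592


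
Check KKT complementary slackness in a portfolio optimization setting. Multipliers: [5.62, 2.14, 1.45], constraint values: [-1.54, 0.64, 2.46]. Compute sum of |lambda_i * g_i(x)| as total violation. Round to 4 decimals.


KKT complementary slackness check:
lambda_1 * g_1 = 5.62 * -1.54 = -8.6548
lambda_2 * g_2 = 2.14 * 0.64 = 1.3696
lambda_3 * g_3 = 1.45 * 2.46 = 3.567
Total violation = 8.6548 + 1.3696 + 3.567 = 13.5914


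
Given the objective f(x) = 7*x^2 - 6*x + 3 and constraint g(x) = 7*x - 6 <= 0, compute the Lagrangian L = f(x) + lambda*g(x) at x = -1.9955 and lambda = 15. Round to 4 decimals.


Step 1: Evaluate f(x).
f(-1.9955) = 7*(-1.9955)^2 - 6*(-1.9955) + 3 = 42.8471
Step 2: Evaluate g(x).
g(-1.9955) = 7*-1.9955 - 6 = -19.9685
Step 3: Compute Lagrangian.
L = 42.8471 + 15*-19.9685 = -256.6804


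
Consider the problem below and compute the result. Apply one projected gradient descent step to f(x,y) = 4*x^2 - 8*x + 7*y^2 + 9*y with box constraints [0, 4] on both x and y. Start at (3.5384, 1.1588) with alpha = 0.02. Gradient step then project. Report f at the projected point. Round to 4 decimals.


Step 1: Compute gradient at (3.5384, 1.1588).
grad_x = 2*4*3.5384 - 8 = 20.3072
grad_y = 2*7*1.1588 + 9 = 25.2232
Step 2: Gradient step.
x_raw = 3.5384 - 0.02*20.3072 = 3.1323
y_raw = 1.1588 - 0.02*25.2232 = 0.6543
Step 3: Project onto [0, 4].
x_proj = clip(3.1323) = 3.1323
y_proj = clip(0.6543) = 0.6543
Step 4: Evaluate f.
f(3.1323, 0.6543) = 23.0722


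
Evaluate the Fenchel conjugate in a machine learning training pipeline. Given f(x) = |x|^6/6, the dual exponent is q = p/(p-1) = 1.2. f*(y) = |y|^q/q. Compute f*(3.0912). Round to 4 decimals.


The conjugate exponent q satisfies 1/p + 1/q = 1.
p = 6, so q = 6/(6 - 1) = 1.2
|y|^q = 3.0912^1.2 = 3.8739
f*(3.0912) = 3.8739 / 1.2 = 3.2283


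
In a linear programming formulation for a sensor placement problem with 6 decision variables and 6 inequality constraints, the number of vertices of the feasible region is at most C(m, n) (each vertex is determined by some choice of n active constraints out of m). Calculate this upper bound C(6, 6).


Each vertex corresponds to some choice of n active constraints out of m, so the number of vertices is at most C(m, n) = m! / (n!(m-n)!).
m = 6, n = 6
Numerator: 6 * 5 * 4 * 3 * 2 * 1
Denominator: 6! = 720
C(6, 6) = 1


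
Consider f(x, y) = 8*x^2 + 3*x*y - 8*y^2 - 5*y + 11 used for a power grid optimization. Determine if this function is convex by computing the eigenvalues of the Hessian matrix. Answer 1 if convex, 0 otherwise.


The Hessian of f(x,y) = 8*x^2 + 3*x*y - 8*y^2 - 5*y + 11 is:
H = [[16, 3], [3, -16]]
Trace = 16 - 16 = 0
Determinant = 16*-16 - (3)^2 = -265
Discriminant = (0)^2 - 4*-265 = 1060.0
Eigenvalues: lambda_1 = -16.2788, lambda_2 = 16.2788
The function is not convex.

0


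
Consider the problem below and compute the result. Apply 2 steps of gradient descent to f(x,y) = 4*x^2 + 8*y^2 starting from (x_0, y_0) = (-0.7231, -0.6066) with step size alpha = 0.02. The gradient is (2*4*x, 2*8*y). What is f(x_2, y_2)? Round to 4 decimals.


Gradient descent on f(x,y) = 4*x^2 + 8*y^2.
Starting point: (-0.7231, -0.6066), alpha = 0.02
Step 1: grad_x = 2*4*-0.7231 = -5.7848, grad_y = 2*8*-0.6066 = -9.7056
  x_1 = -0.7231 - 0.02*-5.7848 = -0.6074
  y_1 = -0.6066 - 0.02*-9.7056 = -0.4125
Step 2: grad_x = 2*4*-0.6074 = -4.8592, grad_y = 2*8*-0.4125 = -6.5998
  x_2 = -0.6074 - 0.02*-4.8592 = -0.5102
  y_2 = -0.4125 - 0.02*-6.5998 = -0.2805
f(-0.5102, -0.2805) = 4*(-0.5102)^2 + 8*(-0.2805)^2 = 1.6707


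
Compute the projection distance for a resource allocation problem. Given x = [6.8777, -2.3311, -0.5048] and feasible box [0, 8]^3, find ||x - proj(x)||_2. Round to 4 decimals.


Project each component onto [0, 8].
clip(6.8777) = 6.8777, clip(-2.3311) = 0.0, clip(-0.5048) = 0.0
Projection = [6.8777, 0.0, 0.0]
Squared diffs: [0.0, 5.434, 0.2548]
Distance = sqrt(5.6888) = 2.3851


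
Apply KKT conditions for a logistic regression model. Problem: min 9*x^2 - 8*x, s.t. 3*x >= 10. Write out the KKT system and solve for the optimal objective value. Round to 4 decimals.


Step 1: Try lambda = 0 (constraint inactive).
x_unc = 8/(2*9) = 0.4444
Check: 3*0.4444 = 1.3332 < 10 -- violated!
Step 2: Constraint must be active: 3*x = 10
x* = 10/3 = 3.3333 (rounded; the exact value 10/3 is used below)
lambda = (2*9*(10/3) - 8)/3 = 17.3333
Step 3: Compute optimal value.
f(x*) = 9*(10/3)^2 - 8*(10/3) = 73.3333


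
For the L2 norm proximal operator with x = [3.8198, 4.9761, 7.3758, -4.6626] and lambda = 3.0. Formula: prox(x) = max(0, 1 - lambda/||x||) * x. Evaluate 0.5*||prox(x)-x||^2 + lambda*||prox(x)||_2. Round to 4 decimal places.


Step 1: Compute ||x||.
||x|| = 10.7468
Step 2: Compute scaling factor.
scale = max(0, 1 - 3.0/10.7468) = 0.7208
Step 3: prox(x) = [2.7535, 3.587, 5.3168, -3.361]
||prox(x)|| = 7.7468
Step 4: Proximal objective.
0.5*||prox-x||^2 = 4.5
lambda*||prox|| = 23.2404
Total = 27.7405


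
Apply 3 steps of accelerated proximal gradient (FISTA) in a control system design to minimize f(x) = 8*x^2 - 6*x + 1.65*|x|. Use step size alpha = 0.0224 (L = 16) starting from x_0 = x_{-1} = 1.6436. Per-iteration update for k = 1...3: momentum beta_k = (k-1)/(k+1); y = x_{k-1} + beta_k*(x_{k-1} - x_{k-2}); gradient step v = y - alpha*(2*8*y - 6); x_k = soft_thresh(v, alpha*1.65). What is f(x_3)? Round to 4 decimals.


FISTA on f(x) = 8*x^2 - 6*x + 1.65*|x|
L = 16, alpha = 0.0224
Iteration 1: beta = 0.0, y = 1.6436 + 0.0*(1.6436 - 1.6436) = 1.6436
  grad(y) = 20.2976, v = y - alpha*grad = 1.1889
  prox(v) = soft_thresh(1.1889, 0.037) = 1.152
Iteration 2: beta = 0.3333, y = 1.152 + 0.3333*(1.152 - 1.6436) = 0.9881
  grad(y) = 9.8096, v = y - alpha*grad = 0.7684
  prox(v) = soft_thresh(0.7684, 0.037) = 0.7314
Iteration 3: beta = 0.5, y = 0.7314 + 0.5*(0.7314 - 1.152) = 0.5211
  grad(y) = 2.3379, v = y - alpha*grad = 0.4687
  prox(v) = soft_thresh(0.4687, 0.037) = 0.4318
f(x_3) = 8*0.4318^2 - 6*0.4318 + 1.65*|0.4318| = -0.3867


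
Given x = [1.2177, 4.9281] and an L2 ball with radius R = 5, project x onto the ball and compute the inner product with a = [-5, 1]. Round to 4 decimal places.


Step 1: Compute ||x|| (intermediates to 6 decimals).
||x|| = sqrt(1.2177^2 + 4.9281^2) = 5.076314
Step 2: Project.
Since ||x|| > R, scale = R/||x|| = 5/5.076314 = 0.984967, proj(x) = scale * x
proj(x) = [1.199394, 4.854016]
Step 3: Dot product.
a^T * proj(x) = -5*1.199394 + 1*4.854016 = -1.143


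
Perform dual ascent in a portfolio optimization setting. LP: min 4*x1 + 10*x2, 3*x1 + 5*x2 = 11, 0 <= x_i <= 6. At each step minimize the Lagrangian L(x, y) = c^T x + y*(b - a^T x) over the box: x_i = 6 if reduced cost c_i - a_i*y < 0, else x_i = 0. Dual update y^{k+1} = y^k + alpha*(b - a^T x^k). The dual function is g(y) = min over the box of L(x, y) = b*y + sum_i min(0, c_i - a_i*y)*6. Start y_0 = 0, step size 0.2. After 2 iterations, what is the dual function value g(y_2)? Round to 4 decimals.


Dual ascent for LP: min 4*x1 + 10*x2, 3*x1 + 5*x2 = 11, 0 <= x_i <= 6
Step 1: y^k = 0.0, reduced costs: (4.0, 10.0)
  x^k = (0.0, 0.0), subgradient = b - a^T x = 11.0
  y^{k+1} = 0.0 + 0.2*11.0 = 2.2
Step 2: y^k = 2.2, reduced costs: (-2.6, -1.0)
  x^k = (6.0, 6.0), subgradient = b - a^T x = -37.0
  y^{k+1} = 2.2 + 0.2*-37.0 = -5.2
Dual objective at y_2 = -5.2: reduced costs (19.6, 36.0), box minimizer x = (0.0, 0.0)
g(y_2) = b*y + (c1 - a1*y)*x1 + (c2 - a2*y)*x2 = 11*(-5.2) + 19.6*0.0 + 36.0*0.0 = -57.2 + 0.0 + 0.0 = -57.2


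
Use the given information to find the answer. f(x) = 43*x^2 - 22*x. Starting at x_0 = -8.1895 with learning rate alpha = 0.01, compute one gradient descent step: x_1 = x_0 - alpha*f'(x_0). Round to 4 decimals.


We compute the gradient at x_0 and apply the update.
f'(x) = 86*x - 22
f'(-8.1895) = 86*-8.1895 - 22 = -726.297
x_1 = -8.1895 - 0.01*-726.297 = -0.9265


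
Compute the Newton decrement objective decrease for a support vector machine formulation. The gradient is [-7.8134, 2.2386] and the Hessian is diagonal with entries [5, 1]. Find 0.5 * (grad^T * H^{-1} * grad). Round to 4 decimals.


Step 1: H is diagonal, so H^(-1) * g = [-1.5627, 2.2386].
Step 2: g^T H^(-1) g = sum_i g_i^2 / H_ii
  = (-7.8134)^2/5 + (2.2386)^2/1
  = 12.2098 + 5.0113 = 17.2212
Step 3: Objective decrease = 0.5 * g^T H^(-1) g = 8.6106


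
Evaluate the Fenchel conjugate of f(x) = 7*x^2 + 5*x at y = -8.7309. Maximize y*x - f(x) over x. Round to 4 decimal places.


f*(y) = sup_x {y*x - a*x^2 - b*x} = sup_x {(y-b)*x - a*x^2}
FOC: (y - b) - 2a*x = 0 => x* = (y - b)/(2a)
x* = (-8.7309 - 5)/(2*7) = -0.9808
f*(-8.7309) = (y-b)^2/(4a) = (-8.7309 - 5)^2/(4*7)
= 188.5376/28 = 6.7335


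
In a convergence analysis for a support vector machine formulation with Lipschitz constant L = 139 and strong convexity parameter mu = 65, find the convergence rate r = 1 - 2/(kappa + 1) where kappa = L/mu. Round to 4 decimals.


Step 1: Compute the condition number.
kappa = L/mu = 139/65 = 2.1385
Step 2: Compute the convergence rate.
r = 1 - 2/(kappa + 1) = 1 - 2*mu/(L + mu) = (L - mu)/(L + mu) = 74/204 = 0.3627


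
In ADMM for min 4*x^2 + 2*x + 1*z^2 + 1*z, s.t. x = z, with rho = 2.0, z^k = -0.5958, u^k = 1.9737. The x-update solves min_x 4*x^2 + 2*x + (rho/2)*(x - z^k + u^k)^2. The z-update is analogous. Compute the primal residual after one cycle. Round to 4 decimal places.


ADMM iteration with rho = 2.0, z^k = -0.5958, u^k = 1.9737
Step 1: x-update.
Minimize 4*x^2 + 2*x + (2.0/2)*(x + 0.5958 + 1.9737)^2
FOC: (2*4 + 2.0)*x = -2 + 2.0*(-0.5958 - 1.9737)
x^{k+1} = -0.7139
Step 2: z-update.
Minimize 1*z^2 + 1*z + (2.0/2)*(-0.7139 - z + 1.9737)^2
FOC: (2*1 + 2.0)*z = -1 + 2.0*(-0.7139 + 1.9737)
z^{k+1} = 0.3799
Step 3: u-update.
u^{k+1} = 1.9737 - 0.7139 - 0.3799 = 0.8799
Step 4: Primal residual = |-0.7139 - 0.3799| = 1.0938


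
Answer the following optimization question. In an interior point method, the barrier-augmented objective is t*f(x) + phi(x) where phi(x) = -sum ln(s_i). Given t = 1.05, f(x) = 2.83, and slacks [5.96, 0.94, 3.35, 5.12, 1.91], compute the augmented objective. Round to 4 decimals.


Step 1: Compute log-barrier.
ln values: [1.7851, -0.0619, 1.209, 1.6332, 0.6471]
phi = -(1.7851 - 0.0619 + 1.209 + 1.6332 + 0.6471) = -5.2124
Step 2: Compute augmented objective.
t*f(x) = 1.05*2.83 = 2.9715
Total = 2.9715 - 5.2124 = -2.2409


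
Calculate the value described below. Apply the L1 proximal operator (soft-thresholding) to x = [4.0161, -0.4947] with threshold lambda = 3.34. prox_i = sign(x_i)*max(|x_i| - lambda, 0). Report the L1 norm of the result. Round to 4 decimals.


Soft-thresholding with lambda = 3.34:
prox(4.0161) = sign(4.0161)*max(|4.0161| - 3.34, 0) = 0.6761
prox(-0.4947) = sign(-0.4947)*max(|-0.4947| - 3.34, 0) = 0.0
prox(x) = [0.6761, 0.0]
||prox(x)||_1 = 0.6761 + 0.0 = 0.6761


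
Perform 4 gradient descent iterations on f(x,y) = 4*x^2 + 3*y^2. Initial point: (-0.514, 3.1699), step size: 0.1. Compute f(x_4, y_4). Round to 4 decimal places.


Gradient descent on f(x,y) = 4*x^2 + 3*y^2.
Starting point: (-0.514, 3.1699), alpha = 0.1
Step 1: grad_x = 2*4*-0.514 = -4.112, grad_y = 2*3*3.1699 = 19.0194
  x_1 = -0.514 - 0.1*-4.112 = -0.1028
  y_1 = 3.1699 - 0.1*19.0194 = 1.268
Step 2: grad_x = 2*4*-0.1028 = -0.8224, grad_y = 2*3*1.268 = 7.6078
  x_2 = -0.1028 - 0.1*-0.8224 = -0.0206
  y_2 = 1.268 - 0.1*7.6078 = 0.5072
Step 3: grad_x = 2*4*-0.0206 = -0.1645, grad_y = 2*3*0.5072 = 3.0431
  x_3 = -0.0206 - 0.1*-0.1645 = -0.0041
  y_3 = 0.5072 - 0.1*3.0431 = 0.2029
Step 4: grad_x = 2*4*-0.0041 = -0.0329, grad_y = 2*3*0.2029 = 1.2172
  x_4 = -0.0041 - 0.1*-0.0329 = -0.0008
  y_4 = 0.2029 - 0.1*1.2172 = 0.0811
f(-0.0008, 0.0811) = 4*(-0.0008)^2 + 3*0.0811^2 = 0.0198


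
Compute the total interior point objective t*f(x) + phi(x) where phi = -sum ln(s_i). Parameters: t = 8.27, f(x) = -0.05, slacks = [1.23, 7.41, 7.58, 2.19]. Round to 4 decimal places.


Step 1: Compute log-barrier.
ln values: [0.207, 2.0028, 2.0255, 0.7839]
phi = -(0.207 + 2.0028 + 2.0255 + 0.7839) = -5.0193
Step 2: Compute augmented objective.
t*f(x) = 8.27*-0.05 = -0.4135
Total = -0.4135 - 5.0193 = -5.4328


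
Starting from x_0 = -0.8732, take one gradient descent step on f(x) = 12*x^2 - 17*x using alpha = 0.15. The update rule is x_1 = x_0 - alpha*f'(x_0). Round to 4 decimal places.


We compute the gradient at x_0 and apply the update.
f'(x) = 24*x - 17
f'(-0.8732) = 24*-0.8732 - 17 = -37.9568
x_1 = -0.8732 - 0.15*-37.9568 = 4.8203


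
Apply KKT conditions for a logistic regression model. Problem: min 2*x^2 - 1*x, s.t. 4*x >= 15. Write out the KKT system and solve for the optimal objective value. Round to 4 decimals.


Step 1: Try lambda = 0 (constraint inactive).
x_unc = 1/(2*2) = 0.25
Check: 4*0.25 = 1.0 < 15 -- violated!
Step 2: Constraint must be active: 4*x = 15
x* = 15/4 = 3.75
lambda = (2*2*3.75 - 1)/4 = 3.5
Step 3: Compute optimal value.
f(x*) = 2*3.75^2 - 1*3.75 = 24.375


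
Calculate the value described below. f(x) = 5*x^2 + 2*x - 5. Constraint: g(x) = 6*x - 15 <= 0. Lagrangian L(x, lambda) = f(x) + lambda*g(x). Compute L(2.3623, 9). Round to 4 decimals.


Step 1: Evaluate f(x).
f(2.3623) = 5*2.3623^2 + 2*2.3623 - 5 = 27.6269
Step 2: Evaluate g(x).
g(2.3623) = 6*2.3623 - 15 = -0.8262
Step 3: Compute Lagrangian.
L = 27.6269 + 9*-0.8262 = 20.1911


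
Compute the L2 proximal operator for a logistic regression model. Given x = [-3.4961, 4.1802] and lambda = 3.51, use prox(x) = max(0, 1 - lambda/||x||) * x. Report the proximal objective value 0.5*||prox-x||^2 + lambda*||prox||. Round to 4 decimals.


Step 1: Compute ||x||.
||x|| = 5.4495
Step 2: Compute scaling factor.
scale = max(0, 1 - 3.51/5.4495) = 0.3559
Step 3: prox(x) = [-1.2443, 1.4877]
||prox(x)|| = 1.9395
Step 4: Proximal objective.
0.5*||prox-x||^2 = 6.1601
lambda*||prox|| = 6.8076
Total = 12.9676


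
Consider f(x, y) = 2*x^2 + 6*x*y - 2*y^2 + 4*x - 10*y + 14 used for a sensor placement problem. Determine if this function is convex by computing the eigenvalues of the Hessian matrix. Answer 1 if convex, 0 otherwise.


The Hessian of f(x,y) = 2*x^2 + 6*x*y - 2*y^2 + 4*x - 10*y + 14 is:
H = [[4, 6], [6, -4]]
Trace = 4 - 4 = 0
Determinant = 4*-4 - (6)^2 = -52
Discriminant = (0)^2 - 4*-52 = 208.0
Eigenvalues: lambda_1 = -7.2111, lambda_2 = 7.2111
The function is not convex.

0


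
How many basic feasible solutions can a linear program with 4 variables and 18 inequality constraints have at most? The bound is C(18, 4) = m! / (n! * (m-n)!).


Each vertex corresponds to some choice of n active constraints out of m, so the number of vertices is at most C(m, n) = m! / (n!(m-n)!).
m = 18, n = 4
Numerator: 18 * 17 * 16 * 15
Denominator: 4! = 24
C(18, 4) = 3060


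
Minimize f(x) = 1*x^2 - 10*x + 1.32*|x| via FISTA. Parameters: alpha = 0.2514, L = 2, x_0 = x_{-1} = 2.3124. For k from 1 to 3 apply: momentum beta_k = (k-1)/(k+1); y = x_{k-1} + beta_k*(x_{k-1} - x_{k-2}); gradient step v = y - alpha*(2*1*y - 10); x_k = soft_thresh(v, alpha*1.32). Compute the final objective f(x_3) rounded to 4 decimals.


FISTA on f(x) = 1*x^2 - 10*x + 1.32*|x|
L = 2, alpha = 0.2514
Iteration 1: beta = 0.0, y = 2.3124 + 0.0*(2.3124 - 2.3124) = 2.3124
  grad(y) = -5.3752, v = y - alpha*grad = 3.6637
  prox(v) = soft_thresh(3.6637, 0.3318) = 3.3319
Iteration 2: beta = 0.3333, y = 3.3319 + 0.3333*(3.3319 - 2.3124) = 3.6717
  grad(y) = -2.6566, v = y - alpha*grad = 4.3396
  prox(v) = soft_thresh(4.3396, 0.3318) = 4.0077
Iteration 3: beta = 0.5, y = 4.0077 + 0.5*(4.0077 - 3.3319) = 4.3456
  grad(y) = -1.3087, v = y - alpha*grad = 4.6747
  prox(v) = soft_thresh(4.6747, 0.3318) = 4.3428
f(x_3) = 1*4.3428^2 - 10*4.3428 + 1.32*|4.3428| = -18.8356


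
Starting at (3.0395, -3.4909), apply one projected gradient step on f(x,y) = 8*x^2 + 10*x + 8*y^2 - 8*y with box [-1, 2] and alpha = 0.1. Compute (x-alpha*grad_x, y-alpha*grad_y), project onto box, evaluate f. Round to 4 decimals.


Step 1: Compute gradient at (3.0395, -3.4909).
grad_x = 2*8*3.0395 + 10 = 58.632
grad_y = 2*8*-3.4909 - 8 = -63.8544
Step 2: Gradient step.
x_raw = 3.0395 - 0.1*58.632 = -2.8237
y_raw = -3.4909 - 0.1*-63.8544 = 2.8945
Step 3: Project onto [-1, 2].
x_proj = clip(-2.8237) = -1.0
y_proj = clip(2.8945) = 2.0
Step 4: Evaluate f.
f(-1.0, 2.0) = 14.0


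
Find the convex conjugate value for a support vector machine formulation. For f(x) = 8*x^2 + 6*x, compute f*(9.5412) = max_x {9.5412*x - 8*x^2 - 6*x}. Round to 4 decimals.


f*(y) = sup_x {y*x - a*x^2 - b*x} = sup_x {(y-b)*x - a*x^2}
FOC: (y - b) - 2a*x = 0 => x* = (y - b)/(2a)
x* = (9.5412 - 6)/(2*8) = 0.2213
f*(9.5412) = (y-b)^2/(4a) = (9.5412 - 6)^2/(4*8)
= 12.5401/32 = 0.3919


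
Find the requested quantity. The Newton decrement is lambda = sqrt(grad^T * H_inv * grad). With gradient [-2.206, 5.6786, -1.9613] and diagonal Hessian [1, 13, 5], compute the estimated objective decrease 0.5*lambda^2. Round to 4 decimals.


Step 1: H is diagonal, so H^(-1) * g = [-2.206, 0.4368, -0.3923].
Step 2: g^T H^(-1) g = sum_i g_i^2 / H_ii
  = (-2.206)^2/1 + (5.6786)^2/13 + (-1.9613)^2/5
  = 4.8664 + 2.4805 + 0.7693 = 8.1163
Step 3: Objective decrease = 0.5 * g^T H^(-1) g = 4.0581


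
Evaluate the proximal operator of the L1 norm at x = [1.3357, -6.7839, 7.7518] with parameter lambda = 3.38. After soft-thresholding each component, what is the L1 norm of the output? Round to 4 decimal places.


Soft-thresholding with lambda = 3.38:
prox(1.3357) = sign(1.3357)*max(|1.3357| - 3.38, 0) = 0.0
prox(-6.7839) = sign(-6.7839)*max(|-6.7839| - 3.38, 0) = -3.4039
prox(7.7518) = sign(7.7518)*max(|7.7518| - 3.38, 0) = 4.3718
prox(x) = [0.0, -3.4039, 4.3718]
||prox(x)||_1 = 0.0 + 3.4039 + 4.3718 = 7.7757


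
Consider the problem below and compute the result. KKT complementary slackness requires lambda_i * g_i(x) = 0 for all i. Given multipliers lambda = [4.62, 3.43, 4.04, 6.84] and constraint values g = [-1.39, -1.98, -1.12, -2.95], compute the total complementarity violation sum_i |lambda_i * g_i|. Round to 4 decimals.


KKT complementary slackness check:
lambda_1 * g_1 = 4.62 * -1.39 = -6.4218
lambda_2 * g_2 = 3.43 * -1.98 = -6.7914
lambda_3 * g_3 = 4.04 * -1.12 = -4.5248
lambda_4 * g_4 = 6.84 * -2.95 = -20.178
Total violation = 6.4218 + 6.7914 + 4.5248 + 20.178 = 37.916


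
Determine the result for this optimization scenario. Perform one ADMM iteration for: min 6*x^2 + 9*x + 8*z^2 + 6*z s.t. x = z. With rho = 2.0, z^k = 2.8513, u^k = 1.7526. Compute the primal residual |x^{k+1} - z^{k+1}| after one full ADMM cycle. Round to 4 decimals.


ADMM iteration with rho = 2.0, z^k = 2.8513, u^k = 1.7526
Step 1: x-update.
Minimize 6*x^2 + 9*x + (2.0/2)*(x - 2.8513 + 1.7526)^2
FOC: (2*6 + 2.0)*x = -9 + 2.0*(2.8513 - 1.7526)
x^{k+1} = -0.4859
Step 2: z-update.
Minimize 8*z^2 + 6*z + (2.0/2)*(-0.4859 - z + 1.7526)^2
FOC: (2*8 + 2.0)*z = -6 + 2.0*(-0.4859 + 1.7526)
z^{k+1} = -0.1926
Step 3: u-update.
u^{k+1} = 1.7526 - 0.4859 + 0.1926 = 1.4593
Step 4: Primal residual = |-0.4859 + 0.1926| = 0.2933


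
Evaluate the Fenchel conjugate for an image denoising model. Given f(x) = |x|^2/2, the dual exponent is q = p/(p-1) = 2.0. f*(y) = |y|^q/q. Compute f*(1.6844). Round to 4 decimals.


The conjugate exponent q satisfies 1/p + 1/q = 1.
p = 2, so q = 2/(2 - 1) = 2.0
|y|^q = 1.6844^2.0 = 2.8372
f*(1.6844) = 2.8372 / 2.0 = 1.4186


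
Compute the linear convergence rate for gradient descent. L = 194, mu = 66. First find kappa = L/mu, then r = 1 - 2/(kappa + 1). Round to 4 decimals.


Step 1: Compute the condition number.
kappa = L/mu = 194/66 = 2.9394
Step 2: Compute the convergence rate.
r = 1 - 2/(kappa + 1) = 1 - 2*mu/(L + mu) = (L - mu)/(L + mu) = 128/260 = 0.4923


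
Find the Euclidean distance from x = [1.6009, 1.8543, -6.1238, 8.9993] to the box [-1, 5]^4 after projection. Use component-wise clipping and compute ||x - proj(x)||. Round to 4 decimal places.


Project each component onto [-1, 5].
clip(1.6009) = 1.6009, clip(1.8543) = 1.8543, clip(-6.1238) = -1.0, clip(8.9993) = 5.0
Projection = [1.6009, 1.8543, -1.0, 5.0]
Squared diffs: [0.0, 0.0, 26.2533, 15.9944]
Distance = sqrt(42.2477) = 6.4998
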